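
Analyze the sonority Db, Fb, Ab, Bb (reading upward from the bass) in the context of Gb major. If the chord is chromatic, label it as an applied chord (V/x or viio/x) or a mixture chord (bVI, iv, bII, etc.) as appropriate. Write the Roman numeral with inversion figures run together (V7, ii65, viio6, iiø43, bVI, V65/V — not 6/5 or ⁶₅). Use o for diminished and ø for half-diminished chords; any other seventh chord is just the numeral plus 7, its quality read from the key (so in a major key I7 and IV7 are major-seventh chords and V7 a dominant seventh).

viiø65/IV

The pitches Bb-Db-Fb-Ab form a half-diminished seventh chord rooted on Bb.
Bb sits a half step below Cb (IV in Gb major); a diminished chord there is the applied leading-tone chord of IV.
With Db in the bass the chord is in first inversion, so the figured bass is 65.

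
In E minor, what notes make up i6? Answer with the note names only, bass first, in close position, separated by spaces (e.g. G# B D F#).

G B E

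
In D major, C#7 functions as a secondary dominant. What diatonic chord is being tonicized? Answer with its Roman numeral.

The chord is a dominant seventh chord on C#.
A dominant resolves down a perfect fifth: C# → F#. In D major, F# is scale degree 3, i.e. iii.

iii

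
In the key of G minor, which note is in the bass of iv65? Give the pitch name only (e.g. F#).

Eb

iv in G minor has root C; the chord is C-Eb-G-Bb.
The figure 65 means first inversion — the third is in the bass.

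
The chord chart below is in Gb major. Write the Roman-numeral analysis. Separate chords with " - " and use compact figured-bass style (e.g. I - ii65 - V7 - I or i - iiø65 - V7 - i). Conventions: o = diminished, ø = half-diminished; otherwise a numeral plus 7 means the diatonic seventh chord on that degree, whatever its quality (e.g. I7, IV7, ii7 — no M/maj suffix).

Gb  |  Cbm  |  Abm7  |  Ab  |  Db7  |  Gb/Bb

I - iv - ii7 - V/V - V7 - I6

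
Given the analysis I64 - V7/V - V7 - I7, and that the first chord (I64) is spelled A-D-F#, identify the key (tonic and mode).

I64 is given as A-D-F# — a major triad with root D.
If D is scale degree 1 and the mode makes that degree carry a major triad, the tonic is D and the mode is major.

D major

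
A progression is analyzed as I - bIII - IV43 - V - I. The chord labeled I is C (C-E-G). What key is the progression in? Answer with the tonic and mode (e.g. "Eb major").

C major

The anchor chord is a major triad on C, labeled I.
If C is scale degree 1 and the mode makes that degree carry a major triad, the tonic is C and the mode is major.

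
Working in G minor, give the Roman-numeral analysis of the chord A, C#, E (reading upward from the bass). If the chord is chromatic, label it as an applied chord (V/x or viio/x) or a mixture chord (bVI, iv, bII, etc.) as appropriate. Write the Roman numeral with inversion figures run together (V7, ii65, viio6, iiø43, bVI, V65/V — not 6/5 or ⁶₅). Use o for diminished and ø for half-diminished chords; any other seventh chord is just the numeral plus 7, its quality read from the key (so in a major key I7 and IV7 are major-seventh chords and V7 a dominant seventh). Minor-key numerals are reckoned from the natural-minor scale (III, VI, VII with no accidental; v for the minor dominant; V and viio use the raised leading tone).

V/V

The pitches A-C#-E form a major triad rooted on A.
A is not a diatonic chord root with this quality in G minor, but it lies a perfect fifth above D (V), so the chord functions as an applied dominant of V.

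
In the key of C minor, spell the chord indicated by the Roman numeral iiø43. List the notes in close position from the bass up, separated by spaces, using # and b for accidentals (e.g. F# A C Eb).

Ab C D F

The numeral's case and figure indicate a half-diminished seventh chord. In C minor its root, scale degree 2, is D.
That chord is spelled D-F-Ab-C.
The figured bass 43 indicates second inversion, placing the fifth (Ab) in the bass: Ab-C-D-F.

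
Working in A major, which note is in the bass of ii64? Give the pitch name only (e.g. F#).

ii in A major has root B; the chord is B-D-F#.
The figure 64 means second inversion — the fifth is in the bass.

F#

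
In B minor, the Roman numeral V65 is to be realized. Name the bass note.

A#

V in B minor has root F#; the chord is F#-A#-C#-E.
The figure 65 means first inversion — the third is in the bass.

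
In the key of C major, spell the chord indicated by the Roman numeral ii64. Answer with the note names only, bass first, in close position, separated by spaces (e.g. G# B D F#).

The numeral's case and figure indicate a minor triad. In C major its root, the supertonic, is D.
That chord is spelled D-F-A.
The figured bass 64 indicates second inversion, placing the fifth (A) in the bass: A-D-F.

A D F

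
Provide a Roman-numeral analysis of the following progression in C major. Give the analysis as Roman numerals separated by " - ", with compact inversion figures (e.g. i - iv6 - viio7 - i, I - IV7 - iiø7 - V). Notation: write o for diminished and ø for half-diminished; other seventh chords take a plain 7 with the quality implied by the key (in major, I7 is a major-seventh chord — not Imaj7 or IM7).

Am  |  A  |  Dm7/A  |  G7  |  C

Am has root A, degree 6 in C major, so vi.
A: a major triad on A, the applied dominant of ii → V/ii.
Dm7/A: root D is the supertonic; minor seventh chord there is ii43.
G7 has root G, degree 5 in C major, so V7.
C: root C is the tonic; major triad there is I.

vi - V/ii - ii43 - V7 - I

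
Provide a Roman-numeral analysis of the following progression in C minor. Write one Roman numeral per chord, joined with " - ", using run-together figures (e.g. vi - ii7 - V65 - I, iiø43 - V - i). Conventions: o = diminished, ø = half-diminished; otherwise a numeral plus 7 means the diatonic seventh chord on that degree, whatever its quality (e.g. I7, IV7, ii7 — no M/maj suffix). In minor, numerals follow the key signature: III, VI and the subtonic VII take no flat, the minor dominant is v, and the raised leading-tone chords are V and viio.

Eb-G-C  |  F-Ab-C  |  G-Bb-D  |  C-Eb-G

Eb-G-C: minor triad on C = scale degree 1 → i6.
F-Ab-C has root F, degree 4 in C minor, so iv.
G-Bb-D: root G is the dominant; minor triad there is v.
C-Eb-G: root C is the tonic; minor triad there is i.

i6 - iv - v - i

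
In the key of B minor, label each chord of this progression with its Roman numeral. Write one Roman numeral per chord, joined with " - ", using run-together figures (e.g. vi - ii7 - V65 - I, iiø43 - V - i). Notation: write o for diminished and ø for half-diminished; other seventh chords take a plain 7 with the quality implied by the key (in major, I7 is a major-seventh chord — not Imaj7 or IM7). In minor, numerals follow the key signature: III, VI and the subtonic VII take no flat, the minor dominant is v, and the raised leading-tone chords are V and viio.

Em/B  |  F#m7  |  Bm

iv64 - v7 - i

Em/B: root E is the subdominant; minor triad there is iv64.
F#m7: root F# is the dominant; minor seventh chord there is v7.
Bm: root B is the tonic; minor triad there is i.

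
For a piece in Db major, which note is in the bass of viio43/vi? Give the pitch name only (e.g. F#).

Eb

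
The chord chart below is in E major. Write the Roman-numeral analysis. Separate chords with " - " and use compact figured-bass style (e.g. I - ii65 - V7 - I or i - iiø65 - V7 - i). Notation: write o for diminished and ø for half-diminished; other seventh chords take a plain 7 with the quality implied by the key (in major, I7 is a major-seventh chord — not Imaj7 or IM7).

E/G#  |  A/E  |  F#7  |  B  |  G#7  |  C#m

E/G#: root E is the tonic; major triad there is I6.
A/E: major triad on A = scale degree 4 → IV64.
F#7: a dominant seventh chord on F#, the applied dominant of V → V7/V.
B: root B is the dominant; major triad there is V.
G#7: a dominant seventh chord on G#, the applied dominant of vi → V7/vi.
C#m: root C# is the submediant; minor triad there is vi.

I6 - IV64 - V7/V - V - V7/vi - vi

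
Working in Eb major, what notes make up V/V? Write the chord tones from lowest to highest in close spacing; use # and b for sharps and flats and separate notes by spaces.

V/V is a secondary dominant — the dominant triad of V. V in Eb major is Bb, so the applied chord's root is F, a perfect fifth above.
Building a major triad on F gives F-A-C.

F A C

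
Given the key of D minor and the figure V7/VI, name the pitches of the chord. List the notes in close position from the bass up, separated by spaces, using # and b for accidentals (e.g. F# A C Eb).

F A C Eb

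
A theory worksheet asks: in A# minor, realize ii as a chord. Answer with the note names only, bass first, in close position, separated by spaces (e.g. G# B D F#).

Scale degree 2 in A# minor is B#; here the chord built on it is altered to a minor triad. ii is the minor supertonic, borrowed from the parallel major (the Dorian ii).
So the chord is B#-D#-F##, a minor triad.

B# D# F##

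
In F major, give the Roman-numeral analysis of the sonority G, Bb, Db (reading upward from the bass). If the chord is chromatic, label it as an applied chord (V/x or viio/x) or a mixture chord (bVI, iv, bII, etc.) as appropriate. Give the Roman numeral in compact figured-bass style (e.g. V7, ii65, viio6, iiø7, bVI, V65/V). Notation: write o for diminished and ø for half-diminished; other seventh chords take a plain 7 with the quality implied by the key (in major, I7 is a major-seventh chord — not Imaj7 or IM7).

Stacked in thirds the chord is G-Bb-Db: a diminished triad on G.
G is the second degree of F major. This is the diminished supertonic triad, borrowed from the parallel minor.

iio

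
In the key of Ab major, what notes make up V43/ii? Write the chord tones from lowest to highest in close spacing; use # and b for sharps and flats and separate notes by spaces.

C Eb F A

The slash means an applied dominant: we want the dominant of ii. In Ab major, ii is Bb minor, and its dominant is built on F.
Building a dominant seventh chord on F gives F-A-C-Eb.
With the 43 figure the chord is in second inversion; from the bass C upward in close position it reads C-Eb-F-A.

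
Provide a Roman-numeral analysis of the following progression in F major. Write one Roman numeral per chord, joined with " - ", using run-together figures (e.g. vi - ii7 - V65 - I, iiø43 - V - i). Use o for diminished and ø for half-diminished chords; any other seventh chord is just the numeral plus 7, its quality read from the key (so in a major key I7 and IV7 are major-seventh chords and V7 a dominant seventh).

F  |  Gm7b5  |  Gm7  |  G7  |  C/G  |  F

I - iiø7 - ii7 - V7/V - V64 - I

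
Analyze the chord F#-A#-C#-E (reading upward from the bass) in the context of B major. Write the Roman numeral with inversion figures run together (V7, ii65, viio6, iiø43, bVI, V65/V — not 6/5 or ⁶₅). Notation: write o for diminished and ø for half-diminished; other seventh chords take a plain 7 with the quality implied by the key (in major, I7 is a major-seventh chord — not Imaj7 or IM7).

V7

Stacked in thirds the chord is F#-A#-C#-E: a dominant seventh chord on F#.
In B major, F# is the dominant; the diatonic dominant seventh chord there is V7.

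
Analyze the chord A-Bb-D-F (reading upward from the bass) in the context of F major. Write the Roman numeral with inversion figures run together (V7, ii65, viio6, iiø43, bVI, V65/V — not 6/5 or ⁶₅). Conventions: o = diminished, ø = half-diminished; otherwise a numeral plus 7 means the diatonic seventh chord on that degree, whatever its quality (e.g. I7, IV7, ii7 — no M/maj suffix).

IV42

Stacked in thirds the chord is Bb-D-F-A: a major seventh chord on Bb.
Bb is scale degree 4 in F major, and a major seventh chord on that degree is written IV7.
With A in the bass the chord is in third inversion, so the figured bass is 42.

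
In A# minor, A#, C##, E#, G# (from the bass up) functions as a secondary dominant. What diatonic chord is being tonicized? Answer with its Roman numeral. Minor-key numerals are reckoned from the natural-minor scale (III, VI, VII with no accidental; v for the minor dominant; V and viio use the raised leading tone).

iv

The chord is a dominant seventh chord on A#.
A dominant resolves down a perfect fifth: A# → D#. In A# minor, D# is scale degree 4, i.e. iv.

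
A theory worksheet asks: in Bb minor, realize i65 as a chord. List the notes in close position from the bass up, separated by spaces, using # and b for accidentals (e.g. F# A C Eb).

Db F Ab Bb

The numeral's case and figure indicate a minor seventh chord. In Bb minor its root, the first degree, is Bb.
Stacking thirds from Bb gives Bb-Db-F-Ab.
The figured bass 65 indicates first inversion, placing the third (Db) in the bass: Db-F-Ab-Bb.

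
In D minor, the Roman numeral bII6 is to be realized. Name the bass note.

bII in D minor has root Eb; the chord is Eb-G-Bb.
The figure 6 means first inversion — the third is in the bass.

G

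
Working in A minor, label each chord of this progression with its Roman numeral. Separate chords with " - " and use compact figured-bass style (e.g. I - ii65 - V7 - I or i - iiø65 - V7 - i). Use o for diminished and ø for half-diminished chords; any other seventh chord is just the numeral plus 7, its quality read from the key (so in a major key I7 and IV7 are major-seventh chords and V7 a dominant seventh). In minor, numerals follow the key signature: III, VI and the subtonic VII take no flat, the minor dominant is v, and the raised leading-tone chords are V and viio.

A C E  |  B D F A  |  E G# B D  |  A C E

A-C-E: minor triad on A = scale degree 1 → i.
B-D-F-A: root B is the supertonic; half-diminished seventh chord there is iiø7.
E-G#-B-D has root E, degree 5 in A minor, so V7.
A-C-E: minor triad on A = scale degree 1 → i.

i - iiø7 - V7 - i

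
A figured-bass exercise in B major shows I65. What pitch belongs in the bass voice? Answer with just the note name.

D#

I in B major has root B; the chord is B-D#-F#-A#.
The figure 65 means first inversion — the third is in the bass.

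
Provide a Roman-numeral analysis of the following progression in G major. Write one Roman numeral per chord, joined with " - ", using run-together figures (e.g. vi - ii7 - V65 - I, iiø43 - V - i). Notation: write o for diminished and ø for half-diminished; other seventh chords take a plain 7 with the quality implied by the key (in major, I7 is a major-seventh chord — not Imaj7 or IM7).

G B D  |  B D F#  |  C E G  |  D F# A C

I - iii - IV - V7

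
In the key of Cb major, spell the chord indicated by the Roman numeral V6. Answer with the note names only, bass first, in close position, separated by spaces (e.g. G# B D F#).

The numeral's case and figure indicate a major triad. In Cb major its root, the dominant, is Gb.
That chord is spelled Gb-Bb-Db.
The figured bass 6 indicates first inversion, placing the third (Bb) in the bass: Bb-Db-Gb.

Bb Db Gb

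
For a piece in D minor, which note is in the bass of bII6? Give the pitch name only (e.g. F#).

G

bII in D minor has root Eb; the chord is Eb-G-Bb.
The figure 6 means first inversion — the third is in the bass.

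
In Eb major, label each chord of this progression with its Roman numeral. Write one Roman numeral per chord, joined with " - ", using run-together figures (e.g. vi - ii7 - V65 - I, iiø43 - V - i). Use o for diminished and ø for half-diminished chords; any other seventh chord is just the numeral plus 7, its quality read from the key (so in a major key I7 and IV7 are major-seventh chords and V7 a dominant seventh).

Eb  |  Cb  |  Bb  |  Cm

Eb: root Eb is the tonic; major triad there is I.
Cb: major triad on Cb — chromatic; bVI (borrowed from the parallel minor).
Bb: major triad on Bb = scale degree 5 → V.
Cm: root C is the submediant; minor triad there is vi.

I - bVI - V - vi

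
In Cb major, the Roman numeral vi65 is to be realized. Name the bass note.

Cb

vi in Cb major has root Ab; the chord is Ab-Cb-Eb-Gb.
The figure 65 means first inversion — the third is in the bass.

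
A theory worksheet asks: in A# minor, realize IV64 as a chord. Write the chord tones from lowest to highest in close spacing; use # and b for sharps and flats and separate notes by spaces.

A# D# F##

Scale degree 4 in A# minor is D#; here the chord built on it is altered to a major triad. IV64 is the major subdominant, borrowed from the parallel major.
So the chord is D#-F##-A#, a major triad.
The figured bass 64 indicates second inversion, placing the fifth (A#) in the bass: A#-D#-F##.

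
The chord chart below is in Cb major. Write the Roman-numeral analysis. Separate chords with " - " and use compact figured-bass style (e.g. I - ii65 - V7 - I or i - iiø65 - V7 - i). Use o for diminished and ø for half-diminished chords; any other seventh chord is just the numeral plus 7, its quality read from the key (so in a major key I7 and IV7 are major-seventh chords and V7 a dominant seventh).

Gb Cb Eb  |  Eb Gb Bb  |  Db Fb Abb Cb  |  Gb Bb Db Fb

Gb-Cb-Eb: major triad on Cb = scale degree 1 → I64.
Eb-Gb-Bb: root Eb is the mediant; minor triad there is iii.
Db-Fb-Abb-Cb: Db with this quality isn't in the key; it's iiø7, borrowed from the parallel minor.
Gb-Bb-Db-Fb: root Gb is the dominant; dominant seventh chord there is V7.

I64 - iii - iiø7 - V7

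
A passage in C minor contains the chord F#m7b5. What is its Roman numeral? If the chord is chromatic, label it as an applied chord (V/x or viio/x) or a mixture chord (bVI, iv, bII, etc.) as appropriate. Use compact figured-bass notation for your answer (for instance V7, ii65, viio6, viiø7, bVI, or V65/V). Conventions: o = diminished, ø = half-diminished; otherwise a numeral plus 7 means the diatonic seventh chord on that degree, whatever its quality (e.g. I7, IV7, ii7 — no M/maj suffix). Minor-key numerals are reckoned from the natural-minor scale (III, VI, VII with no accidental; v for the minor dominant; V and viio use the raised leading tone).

viiø7/V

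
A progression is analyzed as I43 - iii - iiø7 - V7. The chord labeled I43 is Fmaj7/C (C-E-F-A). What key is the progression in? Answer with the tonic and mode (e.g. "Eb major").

F major

I43 is given as C-E-F-A — a major seventh chord with root F.
If F is scale degree 1 and the mode makes that degree carry a major seventh chord, the tonic is F and the mode is major.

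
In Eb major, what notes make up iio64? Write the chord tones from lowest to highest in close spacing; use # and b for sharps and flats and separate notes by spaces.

Cb F Ab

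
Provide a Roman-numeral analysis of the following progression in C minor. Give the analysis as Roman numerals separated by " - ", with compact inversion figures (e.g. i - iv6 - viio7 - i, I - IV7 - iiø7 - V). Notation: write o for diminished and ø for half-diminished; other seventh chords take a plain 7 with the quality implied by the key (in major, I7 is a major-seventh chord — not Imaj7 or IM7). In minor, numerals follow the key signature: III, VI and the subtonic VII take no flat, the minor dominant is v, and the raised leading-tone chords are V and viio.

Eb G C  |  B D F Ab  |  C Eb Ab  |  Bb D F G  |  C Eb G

Eb-G-C: minor triad on C = scale degree 1 → i6.
B-D-F-Ab: root B is the leading tone; fully diminished seventh chord there is viio7.
C-Eb-Ab: major triad on Ab = scale degree 6 → VI6.
Bb-D-F-G has root G, degree 5 in C minor, so v65.
C-Eb-G has root C, degree 1 in C minor, so i.

i6 - viio7 - VI6 - v65 - i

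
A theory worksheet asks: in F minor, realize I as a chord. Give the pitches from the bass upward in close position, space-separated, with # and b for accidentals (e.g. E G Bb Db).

F A C

I is the major tonic (Picardy third), borrowed from the parallel major. In F minor that root is F.
So the chord is F-A-C, a major triad.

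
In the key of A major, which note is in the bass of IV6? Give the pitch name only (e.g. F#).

IV in A major has root D; the chord is D-F#-A.
The figure 6 means first inversion — the third is in the bass.

F#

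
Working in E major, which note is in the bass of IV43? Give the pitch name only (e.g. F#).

E

IV in E major has root A; the chord is A-C#-E-G#.
The figure 43 means second inversion — the fifth is in the bass.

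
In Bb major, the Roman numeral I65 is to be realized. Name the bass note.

D

I in Bb major has root Bb; the chord is Bb-D-F-A.
The figure 65 means first inversion — the third is in the bass.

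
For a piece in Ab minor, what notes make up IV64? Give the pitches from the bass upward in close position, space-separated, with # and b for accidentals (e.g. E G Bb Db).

Ab Db F

IV64 is the major subdominant, borrowed from the parallel major. In Ab minor that root is Db.
So the chord is Db-F-Ab, a major triad.
With the 64 figure the chord is in second inversion; from the bass Ab upward in close position it reads Ab-Db-F.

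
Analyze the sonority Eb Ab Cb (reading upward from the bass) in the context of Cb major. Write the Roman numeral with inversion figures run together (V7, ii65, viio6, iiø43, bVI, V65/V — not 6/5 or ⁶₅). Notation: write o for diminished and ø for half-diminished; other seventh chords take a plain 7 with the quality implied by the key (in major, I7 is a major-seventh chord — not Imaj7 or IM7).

vi64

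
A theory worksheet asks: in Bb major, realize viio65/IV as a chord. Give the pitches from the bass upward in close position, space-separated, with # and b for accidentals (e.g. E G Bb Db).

viio65/IV is a secondary leading-tone chord. The target IV is Eb in Bb major; the applied chord is rooted a semitone below, on D.
Building a fully diminished seventh chord on D gives D-F-Ab-Cb.
With the 65 figure the chord is in first inversion; from the bass F upward in close position it reads F-Ab-Cb-D.

F Ab Cb D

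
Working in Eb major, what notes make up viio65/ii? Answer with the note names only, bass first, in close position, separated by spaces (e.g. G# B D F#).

viio65/ii is a secondary leading-tone chord. The target ii is F in Eb major; the applied chord is rooted a semitone below, on E.
Building a fully diminished seventh chord on E gives E-G-Bb-Db.
The figured bass 65 indicates first inversion, placing the third (G) in the bass: G-Bb-Db-E.

G Bb Db E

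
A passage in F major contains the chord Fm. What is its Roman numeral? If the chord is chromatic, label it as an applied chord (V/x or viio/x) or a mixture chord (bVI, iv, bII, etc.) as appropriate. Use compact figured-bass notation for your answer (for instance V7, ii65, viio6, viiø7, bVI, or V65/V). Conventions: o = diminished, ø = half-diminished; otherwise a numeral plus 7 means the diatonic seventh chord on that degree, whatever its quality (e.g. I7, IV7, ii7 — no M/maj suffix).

i

The pitches F-Ab-C form a minor triad rooted on F.
F is the first degree of F major. This is the minor tonic, borrowed from the parallel minor.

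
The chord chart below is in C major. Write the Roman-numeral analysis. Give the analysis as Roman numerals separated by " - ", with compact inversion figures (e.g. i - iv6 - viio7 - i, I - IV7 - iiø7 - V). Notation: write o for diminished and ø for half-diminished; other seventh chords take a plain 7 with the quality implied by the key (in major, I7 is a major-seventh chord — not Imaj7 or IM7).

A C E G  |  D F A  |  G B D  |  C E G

vi7 - ii - V - I

A-C-E-G: minor seventh chord on A = scale degree 6 → vi7.
D-F-A has root D, degree 2 in C major, so ii.
G-B-D: root G is the dominant; major triad there is V.
C-E-G: root C is the tonic; major triad there is I.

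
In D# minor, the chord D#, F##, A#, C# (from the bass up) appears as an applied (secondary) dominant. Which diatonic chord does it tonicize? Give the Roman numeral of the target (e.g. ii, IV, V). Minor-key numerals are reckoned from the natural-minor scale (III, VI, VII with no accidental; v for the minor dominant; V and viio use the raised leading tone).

The chord is a dominant seventh chord on D#.
A dominant resolves down a perfect fifth: D# → G#. In D# minor, G# is scale degree 4, i.e. iv.

iv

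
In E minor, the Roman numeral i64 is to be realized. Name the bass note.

B

i in E minor has root E; the chord is E-G-B.
The figure 64 means second inversion — the fifth is in the bass.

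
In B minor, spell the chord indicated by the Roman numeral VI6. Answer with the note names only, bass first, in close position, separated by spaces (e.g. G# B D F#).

B D G

In B minor, the sixth degree is G, and the diatonic chord built there is a major triad.
Stacking thirds from G gives G-B-D.
The figured bass 6 indicates first inversion, placing the third (B) in the bass: B-D-G.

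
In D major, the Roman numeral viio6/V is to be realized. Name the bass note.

The applied chord viio6/V is rooted on G#: G#-B-D.
The figure 6 means first inversion — the third is in the bass.

B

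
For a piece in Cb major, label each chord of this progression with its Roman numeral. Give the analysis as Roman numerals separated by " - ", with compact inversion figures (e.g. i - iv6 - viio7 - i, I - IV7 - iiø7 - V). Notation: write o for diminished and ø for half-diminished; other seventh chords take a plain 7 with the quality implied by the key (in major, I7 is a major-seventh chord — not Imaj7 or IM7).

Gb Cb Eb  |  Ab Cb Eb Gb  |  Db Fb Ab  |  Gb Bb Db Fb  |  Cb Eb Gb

I64 - vi7 - ii - V7 - I

Gb-Cb-Eb: root Cb is the tonic; major triad there is I64.
Ab-Cb-Eb-Gb has root Ab, degree 6 in Cb major, so vi7.
Db-Fb-Ab: minor triad on Db = scale degree 2 → ii.
Gb-Bb-Db-Fb: dominant seventh chord on Gb = scale degree 5 → V7.
Cb-Eb-Gb has root Cb, degree 1 in Cb major, so I.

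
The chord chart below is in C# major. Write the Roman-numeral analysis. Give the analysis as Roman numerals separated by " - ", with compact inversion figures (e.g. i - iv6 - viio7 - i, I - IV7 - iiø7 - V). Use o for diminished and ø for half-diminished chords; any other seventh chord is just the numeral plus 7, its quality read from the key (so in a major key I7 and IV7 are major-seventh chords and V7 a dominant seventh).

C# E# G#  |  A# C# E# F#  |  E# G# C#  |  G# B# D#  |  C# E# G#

C#-E#-G#: major triad on C# = scale degree 1 → I.
A#-C#-E#-F# has root F#, degree 4 in C# major, so IV65.
E#-G#-C#: root C# is the tonic; major triad there is I6.
G#-B#-D#: major triad on G# = scale degree 5 → V.
C#-E#-G#: major triad on C# = scale degree 1 → I.

I - IV65 - I6 - V - I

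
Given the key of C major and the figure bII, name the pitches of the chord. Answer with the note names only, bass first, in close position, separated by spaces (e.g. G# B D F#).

Db F Ab

bII is the Neapolitan chord — a major triad on the lowered second degree. In C major that root is Db.
So the chord is Db-F-Ab, a major triad.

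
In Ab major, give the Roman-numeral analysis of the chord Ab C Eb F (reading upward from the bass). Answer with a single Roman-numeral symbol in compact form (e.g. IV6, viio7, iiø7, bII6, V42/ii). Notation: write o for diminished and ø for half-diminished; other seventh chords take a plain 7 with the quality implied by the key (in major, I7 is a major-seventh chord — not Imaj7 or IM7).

Stacked in thirds the chord is F-Ab-C-Eb: a minor seventh chord on F.
F is scale degree 6 in Ab major, and a minor seventh chord on that degree is written vi7.
With Ab in the bass the chord is in first inversion, so the figured bass is 65.

vi65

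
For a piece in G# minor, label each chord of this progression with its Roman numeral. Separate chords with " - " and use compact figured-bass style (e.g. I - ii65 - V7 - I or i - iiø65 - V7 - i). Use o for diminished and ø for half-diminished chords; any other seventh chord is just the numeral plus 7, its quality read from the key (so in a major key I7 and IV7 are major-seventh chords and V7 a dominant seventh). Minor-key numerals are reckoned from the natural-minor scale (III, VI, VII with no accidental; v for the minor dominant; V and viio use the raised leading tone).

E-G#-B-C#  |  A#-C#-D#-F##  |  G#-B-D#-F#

E-G#-B-C#: minor seventh chord on C# = scale degree 4 → iv65.
A#-C#-D#-F##: root D# is the dominant; dominant seventh chord there is V43.
G#-B-D#-F#: minor seventh chord on G# = scale degree 1 → i7.

iv65 - V43 - i7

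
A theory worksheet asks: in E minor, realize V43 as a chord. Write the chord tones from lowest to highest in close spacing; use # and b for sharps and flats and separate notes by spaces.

In E minor, the fifth degree is B. The dominant is major (leading tone raised), so V is a dominant seventh chord.
Stacking thirds from B gives B-D#-F#-A.
With the 43 figure the chord is in second inversion; from the bass F# upward in close position it reads F#-A-B-D#.

F# A B D#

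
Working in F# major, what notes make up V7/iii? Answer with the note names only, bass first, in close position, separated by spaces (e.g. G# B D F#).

E# G## B# D#

V7/iii is a secondary dominant — the dominant seventh of iii. iii in F# major is A#, so the applied chord's root is E#, a perfect fifth above.
Building a dominant seventh chord on E# gives E#-G##-B#-D#.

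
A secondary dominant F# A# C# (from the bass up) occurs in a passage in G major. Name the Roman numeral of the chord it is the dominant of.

iii

The chord is a major triad on F#.
A dominant resolves down a perfect fifth: F# → B. In G major, B is scale degree 3, i.e. iii.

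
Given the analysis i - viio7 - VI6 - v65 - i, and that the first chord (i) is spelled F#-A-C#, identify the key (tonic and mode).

The chord F#m is a minor triad rooted on F#; its label is i.
If F# is scale degree 1 and the mode makes that degree carry a minor triad, the tonic is F# and the mode is minor.

F# minor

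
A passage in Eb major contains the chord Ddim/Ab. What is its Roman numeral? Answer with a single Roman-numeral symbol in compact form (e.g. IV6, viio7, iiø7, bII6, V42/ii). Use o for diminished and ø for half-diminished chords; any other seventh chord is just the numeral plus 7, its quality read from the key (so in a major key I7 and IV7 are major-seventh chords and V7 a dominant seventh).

The pitches D-F-Ab form a diminished triad rooted on D.
D is scale degree 7 in Eb major, and a diminished triad on that degree is written viio.
With Ab in the bass the chord is in second inversion, so the figured bass is 64.

viio64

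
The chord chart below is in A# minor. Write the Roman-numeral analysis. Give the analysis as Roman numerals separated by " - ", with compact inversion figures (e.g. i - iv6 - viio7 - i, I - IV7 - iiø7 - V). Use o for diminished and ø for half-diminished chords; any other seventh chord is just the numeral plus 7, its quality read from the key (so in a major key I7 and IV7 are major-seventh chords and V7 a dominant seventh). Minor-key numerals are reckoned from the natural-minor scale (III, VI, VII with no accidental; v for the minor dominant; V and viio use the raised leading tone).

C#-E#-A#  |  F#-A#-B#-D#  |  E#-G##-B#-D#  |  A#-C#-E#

i6 - iiø43 - V7 - i

C#-E#-A#: root A# is the tonic; minor triad there is i6.
F#-A#-B#-D#: half-diminished seventh chord on B# = scale degree 2 → iiø43.
E#-G##-B#-D#: dominant seventh chord on E# = scale degree 5 → V7.
A#-C#-E# has root A#, degree 1 in A# minor, so i.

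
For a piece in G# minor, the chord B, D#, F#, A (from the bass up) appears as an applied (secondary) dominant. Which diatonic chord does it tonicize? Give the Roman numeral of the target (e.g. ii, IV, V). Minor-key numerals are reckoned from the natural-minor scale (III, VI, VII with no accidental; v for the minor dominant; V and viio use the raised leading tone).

VI

The chord is a dominant seventh chord on B.
A dominant resolves down a perfect fifth: B → E. In G# minor, E is scale degree 6, i.e. VI.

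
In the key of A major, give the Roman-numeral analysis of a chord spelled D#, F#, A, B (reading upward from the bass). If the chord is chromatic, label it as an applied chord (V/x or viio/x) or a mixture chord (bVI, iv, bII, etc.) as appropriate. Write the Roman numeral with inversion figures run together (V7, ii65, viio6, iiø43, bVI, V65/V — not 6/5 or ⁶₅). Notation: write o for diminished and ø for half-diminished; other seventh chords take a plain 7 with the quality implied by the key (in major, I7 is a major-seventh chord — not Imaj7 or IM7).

The pitches B-D#-F#-A form a dominant seventh chord rooted on B.
B is not a diatonic chord root with this quality in A major, but it lies a perfect fifth above E (V), so the chord functions as an applied dominant of V.
With D# in the bass the chord is in first inversion, so the figured bass is 65.

V65/V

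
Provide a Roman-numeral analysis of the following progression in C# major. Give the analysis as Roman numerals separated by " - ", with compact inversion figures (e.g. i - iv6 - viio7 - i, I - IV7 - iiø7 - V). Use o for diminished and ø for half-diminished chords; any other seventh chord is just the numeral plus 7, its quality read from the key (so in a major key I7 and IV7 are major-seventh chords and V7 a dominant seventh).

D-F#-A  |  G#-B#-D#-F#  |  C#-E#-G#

bII - V7 - I

D-F#-A: D with this quality isn't in the key; a major triad on b2 is the Neapolitan chord, bII.
G#-B#-D#-F#: root G# is the dominant; dominant seventh chord there is V7.
C#-E#-G# has root C#, degree 1 in C# major, so I.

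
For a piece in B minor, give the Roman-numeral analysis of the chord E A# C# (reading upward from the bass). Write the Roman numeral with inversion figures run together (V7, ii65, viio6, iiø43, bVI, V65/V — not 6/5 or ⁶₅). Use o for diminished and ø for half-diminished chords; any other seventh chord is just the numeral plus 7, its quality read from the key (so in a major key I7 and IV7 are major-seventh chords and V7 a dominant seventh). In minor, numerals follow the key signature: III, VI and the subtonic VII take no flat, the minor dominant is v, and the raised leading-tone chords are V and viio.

viio64

The pitches A#-C#-E form a diminished triad rooted on A#.
A# is scale degree 7 in B minor, and a diminished triad on that degree is written viio.
With E in the bass the chord is in second inversion, so the figured bass is 64.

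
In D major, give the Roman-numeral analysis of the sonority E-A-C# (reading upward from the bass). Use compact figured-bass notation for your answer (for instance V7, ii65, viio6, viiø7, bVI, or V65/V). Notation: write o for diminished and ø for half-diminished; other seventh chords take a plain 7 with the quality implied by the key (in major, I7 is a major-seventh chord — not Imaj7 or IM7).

Stacked in thirds the chord is A-C#-E: a major triad on A.
A is scale degree 5 in D major, and a major triad on that degree is written V.
With E in the bass the chord is in second inversion, so the figured bass is 64.

V64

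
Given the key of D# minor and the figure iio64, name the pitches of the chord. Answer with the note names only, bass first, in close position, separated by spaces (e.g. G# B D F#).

The numeral's case and figure indicate a diminished triad. In D# minor its root, the second degree, is E#.
Stacking thirds from E# gives E#-G#-B.
The figured bass 64 indicates second inversion, placing the fifth (B) in the bass: B-E#-G#.

B E# G#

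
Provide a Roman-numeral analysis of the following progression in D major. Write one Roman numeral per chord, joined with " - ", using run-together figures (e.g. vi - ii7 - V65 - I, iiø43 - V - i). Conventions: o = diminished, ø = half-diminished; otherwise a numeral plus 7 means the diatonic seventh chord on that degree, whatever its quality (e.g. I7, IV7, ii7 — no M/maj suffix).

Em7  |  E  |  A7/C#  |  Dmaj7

ii7 - V/V - V65 - I7

Em7: minor seventh chord on E = scale degree 2 → ii7.
E: chromatic; E is V of V, so V/V.
A7/C# has root A, degree 5 in D major, so V65.
Dmaj7: major seventh chord on D = scale degree 1 → I7.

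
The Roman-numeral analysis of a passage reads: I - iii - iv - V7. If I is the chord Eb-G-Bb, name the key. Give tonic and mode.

Eb major

The chord Eb is a major triad rooted on Eb; its label is I.
If Eb is scale degree 1 and the mode makes that degree carry a major triad, the tonic is Eb and the mode is major.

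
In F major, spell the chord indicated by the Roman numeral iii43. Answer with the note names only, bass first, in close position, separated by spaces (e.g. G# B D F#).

E G A C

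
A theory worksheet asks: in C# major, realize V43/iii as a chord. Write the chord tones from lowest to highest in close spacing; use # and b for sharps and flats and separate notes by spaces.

V43/iii is a secondary dominant — the dominant seventh of iii. iii in C# major is E#, so the applied chord's root is B#, a perfect fifth above.
Building a dominant seventh chord on B# gives B#-D##-F##-A#.
With the 43 figure the chord is in second inversion; from the bass F## upward in close position it reads F##-A#-B#-D##.

F## A# B# D##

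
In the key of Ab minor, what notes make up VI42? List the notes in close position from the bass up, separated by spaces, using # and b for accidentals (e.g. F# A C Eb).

Eb Fb Ab Cb

The numeral's case and figure indicate a major seventh chord. In Ab minor its root, scale degree 6, is Fb.
Stacking thirds from Fb gives Fb-Ab-Cb-Eb.
The figured bass 42 indicates third inversion, placing the seventh (Eb) in the bass: Eb-Fb-Ab-Cb.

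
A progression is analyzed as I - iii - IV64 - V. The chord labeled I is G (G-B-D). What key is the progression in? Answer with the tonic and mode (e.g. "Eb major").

G major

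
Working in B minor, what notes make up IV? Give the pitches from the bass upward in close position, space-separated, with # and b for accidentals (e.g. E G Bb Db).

Scale degree 4 in B minor is E; here the chord built on it is altered to a major triad. IV is the major subdominant, borrowed from the parallel major.
So the chord is E-G#-B, a major triad.

E G# B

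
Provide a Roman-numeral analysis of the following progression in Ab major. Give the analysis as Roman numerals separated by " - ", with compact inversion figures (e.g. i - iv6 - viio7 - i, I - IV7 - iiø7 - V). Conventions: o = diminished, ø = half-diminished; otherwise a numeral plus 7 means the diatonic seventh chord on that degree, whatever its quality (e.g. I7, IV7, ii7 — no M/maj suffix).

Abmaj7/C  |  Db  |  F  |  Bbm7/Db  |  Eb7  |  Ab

I65 - IV - V/ii - ii65 - V7 - I

Abmaj7/C: root Ab is the tonic; major seventh chord there is I65.
Db: root Db is the subdominant; major triad there is IV.
F: chromatic; F is V of ii, so V/ii.
Bbm7/Db: root Bb is the supertonic; minor seventh chord there is ii65.
Eb7: root Eb is the dominant; dominant seventh chord there is V7.
Ab: root Ab is the tonic; major triad there is I.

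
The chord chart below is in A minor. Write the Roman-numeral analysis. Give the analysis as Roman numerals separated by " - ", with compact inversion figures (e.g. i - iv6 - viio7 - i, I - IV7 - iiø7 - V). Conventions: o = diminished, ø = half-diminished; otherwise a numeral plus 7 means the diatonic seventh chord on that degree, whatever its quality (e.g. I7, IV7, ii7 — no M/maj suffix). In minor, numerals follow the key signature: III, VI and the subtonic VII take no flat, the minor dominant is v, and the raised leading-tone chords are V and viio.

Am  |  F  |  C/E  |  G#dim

i - VI - III6 - viio

Am: root A is the tonic; minor triad there is i.
F: root F is the submediant; major triad there is VI.
C/E: major triad on C = scale degree 3 → III6.
G#dim: diminished triad on G# = scale degree 7 → viio.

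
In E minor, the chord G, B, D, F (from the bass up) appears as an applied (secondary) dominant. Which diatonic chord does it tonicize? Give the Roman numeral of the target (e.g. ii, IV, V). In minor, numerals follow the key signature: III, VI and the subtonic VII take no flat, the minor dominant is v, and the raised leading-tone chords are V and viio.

VI

The chord is a dominant seventh chord on G.
A dominant resolves down a perfect fifth: G → C. In E minor, C is scale degree 6, i.e. VI.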